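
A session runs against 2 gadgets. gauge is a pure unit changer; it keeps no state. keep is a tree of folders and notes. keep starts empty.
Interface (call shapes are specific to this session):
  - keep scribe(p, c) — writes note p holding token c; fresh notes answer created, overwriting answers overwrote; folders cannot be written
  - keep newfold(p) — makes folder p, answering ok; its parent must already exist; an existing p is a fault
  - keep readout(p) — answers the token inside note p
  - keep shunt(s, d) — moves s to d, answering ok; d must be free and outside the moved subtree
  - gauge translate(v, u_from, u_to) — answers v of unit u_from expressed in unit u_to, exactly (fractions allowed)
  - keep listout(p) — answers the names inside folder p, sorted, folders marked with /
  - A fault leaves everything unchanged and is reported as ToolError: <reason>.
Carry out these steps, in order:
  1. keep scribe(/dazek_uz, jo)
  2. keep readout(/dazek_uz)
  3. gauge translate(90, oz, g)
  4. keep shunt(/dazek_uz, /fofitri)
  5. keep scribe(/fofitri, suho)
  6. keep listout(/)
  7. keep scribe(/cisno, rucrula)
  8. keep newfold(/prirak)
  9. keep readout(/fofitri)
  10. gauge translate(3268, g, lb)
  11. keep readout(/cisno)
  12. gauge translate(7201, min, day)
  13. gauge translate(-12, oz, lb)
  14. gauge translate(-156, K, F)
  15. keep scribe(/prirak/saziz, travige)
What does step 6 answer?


I try keep scribe(/dazek_uz, jo), giving created.
Now I run keep readout(/dazek_uz): jo.
Invoking gauge translate(90, oz, g), — result: 408233133/160000.
I use keep shunt(/dazek_uz, /fofitri), and get ok.
Using keep scribe(/fofitri, suho), and observe overwrote.
I run keep listout(/), and see [fofitri].
I try keep scribe(/cisno, rucrula), which returns created.
Now I run keep newfold(/prirak): ok.
Now I run keep readout(/fofitri), giving suho.
Now I run gauge translate(3268, g, lb), and see 326800000/45359237.
Calling keep readout(/cisno), which returns rucrula.
I try gauge translate(7201, min, day), and observe 7201/1440.
Now I run gauge translate(-12, oz, lb), and observe -3/4.
I call gauge translate(-156, K, F), — result: -74047/100.
Calling keep scribe(/prirak/saziz, travige), and observe created.

Answer: [fofitri]


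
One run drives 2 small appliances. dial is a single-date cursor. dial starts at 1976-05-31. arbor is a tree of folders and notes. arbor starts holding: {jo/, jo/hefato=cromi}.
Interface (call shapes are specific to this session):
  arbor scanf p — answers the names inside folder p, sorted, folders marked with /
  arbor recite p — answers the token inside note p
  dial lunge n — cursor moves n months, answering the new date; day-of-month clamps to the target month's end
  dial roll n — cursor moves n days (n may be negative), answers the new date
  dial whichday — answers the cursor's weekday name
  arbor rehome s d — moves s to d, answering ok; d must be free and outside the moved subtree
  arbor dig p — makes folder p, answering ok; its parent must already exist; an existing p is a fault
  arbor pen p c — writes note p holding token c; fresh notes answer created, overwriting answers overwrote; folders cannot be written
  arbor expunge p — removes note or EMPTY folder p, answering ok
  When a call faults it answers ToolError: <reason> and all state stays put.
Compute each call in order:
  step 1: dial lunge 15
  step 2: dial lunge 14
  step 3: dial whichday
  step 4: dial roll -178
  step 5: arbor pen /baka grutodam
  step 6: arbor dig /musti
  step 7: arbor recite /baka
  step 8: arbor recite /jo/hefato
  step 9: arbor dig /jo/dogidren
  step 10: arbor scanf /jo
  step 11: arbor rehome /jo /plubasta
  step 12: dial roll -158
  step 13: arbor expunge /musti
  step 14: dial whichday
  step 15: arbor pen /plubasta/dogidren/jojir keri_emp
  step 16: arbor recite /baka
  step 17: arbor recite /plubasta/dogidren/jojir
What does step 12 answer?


# 1. dial lunge(15) -> 1977-08-31
# 2. dial lunge(14) -> 1978-10-31
# 3. dial whichday() -> Tuesday
# 4. dial roll(-178) -> 1978-05-06
# 5. arbor pen(/baka, grutodam) -> created
# 6. arbor dig(/musti) -> ok
# 7. arbor recite(/baka) -> grutodam
# 8. arbor recite(/jo/hefato) -> cromi
# 9. arbor dig(/jo/dogidren) -> ok
# 10. arbor scanf(/jo) -> [dogidren/, hefato]
# 11. arbor rehome(/jo, /plubasta) -> ok
# 12. dial roll(-158) -> 1977-11-29
# 13. arbor expunge(/musti) -> ok
# 14. dial whichday() -> Tuesday
# 15. arbor pen(/plubasta/dogidren/jojir, keri_emp) -> created
# 16. arbor recite(/baka) -> grutodam
# 17. arbor recite(/plubasta/dogidren/jojir) -> keri_emp

Answer: 1977-11-29


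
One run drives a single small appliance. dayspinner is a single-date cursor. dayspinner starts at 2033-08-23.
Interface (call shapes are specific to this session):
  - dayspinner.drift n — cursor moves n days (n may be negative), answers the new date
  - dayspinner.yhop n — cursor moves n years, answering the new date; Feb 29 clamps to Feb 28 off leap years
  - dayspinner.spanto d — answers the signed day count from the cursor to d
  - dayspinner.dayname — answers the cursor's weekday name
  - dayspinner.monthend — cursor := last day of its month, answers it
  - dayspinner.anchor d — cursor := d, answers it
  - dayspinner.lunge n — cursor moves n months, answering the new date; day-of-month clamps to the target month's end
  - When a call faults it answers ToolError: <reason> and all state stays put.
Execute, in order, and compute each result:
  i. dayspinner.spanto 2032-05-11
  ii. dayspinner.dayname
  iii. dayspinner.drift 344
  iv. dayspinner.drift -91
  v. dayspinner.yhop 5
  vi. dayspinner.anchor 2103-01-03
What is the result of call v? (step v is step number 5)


Answer: 2039-05-03

Derivation:
CALL dayspinner.spanto[d='2032-05-11']
RET  -469
CALL dayspinner.dayname[]
RET  Tuesday
CALL dayspinner.drift[n='344']
RET  2034-08-02
CALL dayspinner.drift[n='-91']
RET  2034-05-03
CALL dayspinner.yhop[n='5']
RET  2039-05-03
CALL dayspinner.anchor[d='2103-01-03']
RET  2103-01-03


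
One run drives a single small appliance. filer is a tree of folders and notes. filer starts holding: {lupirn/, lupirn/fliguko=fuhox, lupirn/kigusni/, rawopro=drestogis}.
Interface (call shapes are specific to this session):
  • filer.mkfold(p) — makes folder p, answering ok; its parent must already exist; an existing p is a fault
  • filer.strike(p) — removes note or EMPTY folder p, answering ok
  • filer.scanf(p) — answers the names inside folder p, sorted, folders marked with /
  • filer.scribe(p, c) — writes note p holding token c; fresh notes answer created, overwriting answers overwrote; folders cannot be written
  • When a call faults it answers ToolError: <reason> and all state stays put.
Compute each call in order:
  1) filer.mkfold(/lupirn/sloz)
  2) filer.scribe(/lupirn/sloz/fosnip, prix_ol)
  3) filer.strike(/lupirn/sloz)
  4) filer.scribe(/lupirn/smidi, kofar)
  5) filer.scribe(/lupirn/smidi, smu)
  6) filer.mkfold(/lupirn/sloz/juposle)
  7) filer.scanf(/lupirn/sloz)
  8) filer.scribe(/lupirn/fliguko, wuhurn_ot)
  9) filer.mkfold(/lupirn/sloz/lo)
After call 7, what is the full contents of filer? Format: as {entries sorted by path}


Answer: {lupirn/, lupirn/fliguko=fuhox, lupirn/kigusni/, lupirn/sloz/, lupirn/sloz/fosnip=prix_ol, lupirn/sloz/juposle/, lupirn/smidi=smu, rawopro=drestogis}

Derivation:
I call mkfold(p: /lupirn/sloz), yielding ok.
I call scribe(p: /lupirn/sloz/fosnip, c: prix_ol), and observe created.
Next I call strike(p: /lupirn/sloz), → ToolError: not empty.
I invoke scribe(p: /lupirn/smidi, c: kofar), and see created.
Now I run scribe(p: /lupirn/smidi, c: smu), and get overwrote.
I use mkfold(p: /lupirn/sloz/juposle), yielding ok.
Calling scanf(p: /lupirn/sloz), giving [fosnip, juposle/].
I invoke scribe(p: /lupirn/fliguko, c: wuhurn_ot), which returns overwrote.
I use mkfold(p: /lupirn/sloz/lo), — result: ok.


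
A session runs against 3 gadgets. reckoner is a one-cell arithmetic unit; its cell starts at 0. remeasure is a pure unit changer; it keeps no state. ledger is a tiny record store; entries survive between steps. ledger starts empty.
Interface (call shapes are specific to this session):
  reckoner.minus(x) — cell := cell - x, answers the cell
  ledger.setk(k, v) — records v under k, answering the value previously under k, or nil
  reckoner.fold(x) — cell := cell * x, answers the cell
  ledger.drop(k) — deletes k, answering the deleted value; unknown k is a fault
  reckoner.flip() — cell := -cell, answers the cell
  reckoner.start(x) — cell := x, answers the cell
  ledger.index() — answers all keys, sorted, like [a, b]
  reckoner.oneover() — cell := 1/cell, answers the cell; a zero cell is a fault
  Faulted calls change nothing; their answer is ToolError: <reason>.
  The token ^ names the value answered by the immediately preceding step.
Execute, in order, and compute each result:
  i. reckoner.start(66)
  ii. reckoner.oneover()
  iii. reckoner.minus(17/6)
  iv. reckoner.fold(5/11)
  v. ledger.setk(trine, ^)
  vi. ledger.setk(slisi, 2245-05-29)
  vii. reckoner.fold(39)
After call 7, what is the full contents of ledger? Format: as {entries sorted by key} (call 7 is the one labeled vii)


>> reckoner.start(x=66)
<< 66
>> reckoner.oneover()
<< 1/66
>> reckoner.minus(x=17/6)
<< -31/11
>> reckoner.fold(x=5/11)
<< -155/121
>> ledger.setk(k=trine, v=^)
<< nil
>> ledger.setk(k=slisi, v=2245-05-29)
<< nil
>> reckoner.fold(x=39)
<< -6045/121

Answer: {slisi=2245-05-29, trine=-155/121}


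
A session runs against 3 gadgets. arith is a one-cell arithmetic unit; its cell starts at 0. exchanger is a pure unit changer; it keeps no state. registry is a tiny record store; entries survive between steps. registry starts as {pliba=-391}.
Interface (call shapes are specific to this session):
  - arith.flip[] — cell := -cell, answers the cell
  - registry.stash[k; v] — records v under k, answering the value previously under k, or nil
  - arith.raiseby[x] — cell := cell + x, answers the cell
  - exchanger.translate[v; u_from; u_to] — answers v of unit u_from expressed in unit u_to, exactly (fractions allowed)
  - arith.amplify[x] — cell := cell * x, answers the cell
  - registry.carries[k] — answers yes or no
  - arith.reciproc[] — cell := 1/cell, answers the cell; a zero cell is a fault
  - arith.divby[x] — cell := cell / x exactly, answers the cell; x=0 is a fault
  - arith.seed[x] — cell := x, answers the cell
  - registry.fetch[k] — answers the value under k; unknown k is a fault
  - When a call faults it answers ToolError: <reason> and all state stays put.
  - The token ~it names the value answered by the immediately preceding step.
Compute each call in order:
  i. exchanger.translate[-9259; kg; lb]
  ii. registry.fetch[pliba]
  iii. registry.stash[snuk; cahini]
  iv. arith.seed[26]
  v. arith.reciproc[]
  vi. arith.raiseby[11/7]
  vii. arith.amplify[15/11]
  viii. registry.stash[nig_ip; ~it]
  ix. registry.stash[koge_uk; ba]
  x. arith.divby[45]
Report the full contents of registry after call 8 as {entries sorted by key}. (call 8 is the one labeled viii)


Answer: {nig_ip=4395/2002, pliba=-391, snuk=cahini}

Derivation:
CALL exchanger.translate[v: -9259; u_from: kg; u_to: lb]
RET  -925900000000/45359237
CALL registry.fetch[k: pliba]
RET  -391
CALL registry.stash[k: snuk; v: cahini]
RET  nil
CALL arith.seed[x: 26]
RET  26
CALL arith.reciproc[]
RET  1/26
CALL arith.raiseby[x: 11/7]
RET  293/182
CALL arith.amplify[x: 15/11]
RET  4395/2002
CALL registry.stash[k: nig_ip; v: ~it]
RET  nil
CALL registry.stash[k: koge_uk; v: ba]
RET  nil
CALL arith.divby[x: 45]
RET  293/6006


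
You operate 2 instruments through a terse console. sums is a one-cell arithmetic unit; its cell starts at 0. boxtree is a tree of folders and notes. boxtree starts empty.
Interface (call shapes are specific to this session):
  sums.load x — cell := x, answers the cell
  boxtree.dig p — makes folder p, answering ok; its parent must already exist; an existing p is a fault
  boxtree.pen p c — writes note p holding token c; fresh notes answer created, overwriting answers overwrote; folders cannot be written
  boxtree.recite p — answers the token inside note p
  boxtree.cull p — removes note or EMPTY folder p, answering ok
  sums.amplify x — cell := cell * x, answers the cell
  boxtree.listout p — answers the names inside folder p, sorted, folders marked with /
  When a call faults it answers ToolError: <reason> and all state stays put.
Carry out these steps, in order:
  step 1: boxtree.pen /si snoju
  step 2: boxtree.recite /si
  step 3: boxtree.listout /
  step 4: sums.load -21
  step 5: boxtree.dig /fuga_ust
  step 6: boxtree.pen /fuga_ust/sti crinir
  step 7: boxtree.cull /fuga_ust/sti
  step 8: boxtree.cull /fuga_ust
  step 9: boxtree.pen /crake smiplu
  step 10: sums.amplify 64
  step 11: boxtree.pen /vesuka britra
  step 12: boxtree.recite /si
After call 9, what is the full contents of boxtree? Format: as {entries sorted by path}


! 1. boxtree.pen(p=/si, c=snoju) == created
! 2. boxtree.recite(p=/si) == snoju
! 3. boxtree.listout(p=/) == [si]
! 4. sums.load(x=-21) == -21
! 5. boxtree.dig(p=/fuga_ust) == ok
! 6. boxtree.pen(p=/fuga_ust/sti, c=crinir) == created
! 7. boxtree.cull(p=/fuga_ust/sti) == ok
! 8. boxtree.cull(p=/fuga_ust) == ok
! 9. boxtree.pen(p=/crake, c=smiplu) == created
! 10. sums.amplify(x=64) == -1344
! 11. boxtree.pen(p=/vesuka, c=britra) == created
! 12. boxtree.recite(p=/si) == snoju

Answer: {crake=smiplu, si=snoju}


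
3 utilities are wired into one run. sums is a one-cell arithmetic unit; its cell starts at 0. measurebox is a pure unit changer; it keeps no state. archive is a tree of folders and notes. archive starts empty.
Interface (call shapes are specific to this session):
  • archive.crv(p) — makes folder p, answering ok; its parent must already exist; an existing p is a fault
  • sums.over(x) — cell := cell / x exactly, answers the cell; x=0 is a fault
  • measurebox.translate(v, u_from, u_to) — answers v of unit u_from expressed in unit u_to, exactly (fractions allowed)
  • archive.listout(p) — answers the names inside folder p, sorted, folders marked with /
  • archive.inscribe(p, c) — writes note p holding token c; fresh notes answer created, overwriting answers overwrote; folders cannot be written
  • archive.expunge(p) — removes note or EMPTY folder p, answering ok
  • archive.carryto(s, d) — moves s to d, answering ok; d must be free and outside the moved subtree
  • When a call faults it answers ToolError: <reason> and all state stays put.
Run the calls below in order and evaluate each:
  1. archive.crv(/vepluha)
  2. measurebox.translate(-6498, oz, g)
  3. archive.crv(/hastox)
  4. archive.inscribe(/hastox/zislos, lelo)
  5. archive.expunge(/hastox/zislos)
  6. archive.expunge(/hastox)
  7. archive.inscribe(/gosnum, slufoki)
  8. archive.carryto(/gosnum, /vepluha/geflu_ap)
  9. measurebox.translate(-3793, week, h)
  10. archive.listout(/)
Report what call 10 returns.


Answer: [vepluha/]

Derivation:
// 1. crv(p: /vepluha) -> ok
// 2. translate(v: -6498, u_from: oz, u_to: g) -> -147372161013/800000
// 3. crv(p: /hastox) -> ok
// 4. inscribe(p: /hastox/zislos, c: lelo) -> created
// 5. expunge(p: /hastox/zislos) -> ok
// 6. expunge(p: /hastox) -> ok
// 7. inscribe(p: /gosnum, c: slufoki) -> created
// 8. carryto(s: /gosnum, d: /vepluha/geflu_ap) -> ok
// 9. translate(v: -3793, u_from: week, u_to: h) -> -637224
// 10. listout(p: /) -> [vepluha/]


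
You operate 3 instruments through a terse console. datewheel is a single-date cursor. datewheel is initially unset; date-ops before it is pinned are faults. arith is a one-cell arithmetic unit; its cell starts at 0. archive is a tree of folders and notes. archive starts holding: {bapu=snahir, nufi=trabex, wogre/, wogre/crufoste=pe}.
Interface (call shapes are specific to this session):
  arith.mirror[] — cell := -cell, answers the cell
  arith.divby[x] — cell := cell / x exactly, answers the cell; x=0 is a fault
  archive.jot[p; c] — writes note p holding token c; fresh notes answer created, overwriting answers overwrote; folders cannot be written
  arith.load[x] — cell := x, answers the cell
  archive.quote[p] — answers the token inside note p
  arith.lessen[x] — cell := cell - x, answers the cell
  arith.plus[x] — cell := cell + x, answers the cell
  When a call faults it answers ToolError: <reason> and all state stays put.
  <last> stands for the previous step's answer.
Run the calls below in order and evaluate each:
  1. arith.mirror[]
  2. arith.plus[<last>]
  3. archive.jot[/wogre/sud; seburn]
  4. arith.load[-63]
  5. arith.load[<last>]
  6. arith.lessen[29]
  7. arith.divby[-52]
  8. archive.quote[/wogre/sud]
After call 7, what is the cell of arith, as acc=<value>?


Using mirror, and get 0.
Using plus on x='<last>', which returns 0.
Calling jot on p='/wogre/sud', c='seburn', and see created.
I run load on x='-63', and see -63.
I invoke load on x='<last>', → -63.
Next I call lessen on x='29', and observe -92.
Then divby on x='-52', → 23/13.
I try quote on p='/wogre/sud', and see seburn.

Answer: acc=23/13


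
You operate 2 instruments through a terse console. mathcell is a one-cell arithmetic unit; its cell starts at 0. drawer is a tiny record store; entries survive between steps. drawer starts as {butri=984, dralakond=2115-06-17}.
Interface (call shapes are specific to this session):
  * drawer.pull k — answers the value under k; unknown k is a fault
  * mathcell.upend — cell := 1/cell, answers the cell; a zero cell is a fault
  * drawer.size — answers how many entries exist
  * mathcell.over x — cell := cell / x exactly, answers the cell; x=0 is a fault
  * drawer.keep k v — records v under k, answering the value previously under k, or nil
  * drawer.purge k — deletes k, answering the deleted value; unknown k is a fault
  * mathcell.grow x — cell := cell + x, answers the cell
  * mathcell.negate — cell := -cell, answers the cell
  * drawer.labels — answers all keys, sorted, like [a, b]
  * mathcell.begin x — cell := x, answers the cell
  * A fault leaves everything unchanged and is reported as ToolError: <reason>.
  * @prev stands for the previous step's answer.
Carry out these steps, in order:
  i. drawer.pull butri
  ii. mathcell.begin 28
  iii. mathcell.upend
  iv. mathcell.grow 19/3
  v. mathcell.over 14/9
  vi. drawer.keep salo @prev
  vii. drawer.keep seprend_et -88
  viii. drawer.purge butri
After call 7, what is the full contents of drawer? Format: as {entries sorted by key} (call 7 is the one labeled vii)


// 1. pull(butri) == 984
// 2. begin(28) == 28
// 3. upend() == 1/28
// 4. grow(19/3) == 535/84
// 5. over(14/9) == 1605/392
// 6. keep(salo, @prev) == nil
// 7. keep(seprend_et, -88) == nil
// 8. purge(butri) == 984

Answer: {butri=984, dralakond=2115-06-17, salo=1605/392, seprend_et=-88}


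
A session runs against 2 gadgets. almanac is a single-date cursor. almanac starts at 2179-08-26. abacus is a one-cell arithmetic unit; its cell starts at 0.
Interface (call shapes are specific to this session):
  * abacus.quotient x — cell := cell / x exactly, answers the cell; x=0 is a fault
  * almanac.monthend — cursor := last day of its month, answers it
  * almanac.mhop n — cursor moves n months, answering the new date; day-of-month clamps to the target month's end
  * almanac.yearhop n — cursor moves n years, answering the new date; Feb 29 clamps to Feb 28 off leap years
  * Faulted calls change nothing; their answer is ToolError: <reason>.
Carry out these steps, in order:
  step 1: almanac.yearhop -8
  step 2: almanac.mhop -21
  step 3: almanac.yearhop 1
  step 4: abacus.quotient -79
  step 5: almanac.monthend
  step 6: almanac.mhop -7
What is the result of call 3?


Now I run almanac.yearhop passing n=-8, giving 2171-08-26.
I run almanac.mhop passing n=-21, giving 2169-11-26.
I run almanac.yearhop passing n=1, — result: 2170-11-26.
I run abacus.quotient passing x=-79, and see 0.
Next I call almanac.monthend(), and see 2170-11-30.
I try almanac.mhop passing n=-7, and observe 2170-04-30.

Answer: 2170-11-26


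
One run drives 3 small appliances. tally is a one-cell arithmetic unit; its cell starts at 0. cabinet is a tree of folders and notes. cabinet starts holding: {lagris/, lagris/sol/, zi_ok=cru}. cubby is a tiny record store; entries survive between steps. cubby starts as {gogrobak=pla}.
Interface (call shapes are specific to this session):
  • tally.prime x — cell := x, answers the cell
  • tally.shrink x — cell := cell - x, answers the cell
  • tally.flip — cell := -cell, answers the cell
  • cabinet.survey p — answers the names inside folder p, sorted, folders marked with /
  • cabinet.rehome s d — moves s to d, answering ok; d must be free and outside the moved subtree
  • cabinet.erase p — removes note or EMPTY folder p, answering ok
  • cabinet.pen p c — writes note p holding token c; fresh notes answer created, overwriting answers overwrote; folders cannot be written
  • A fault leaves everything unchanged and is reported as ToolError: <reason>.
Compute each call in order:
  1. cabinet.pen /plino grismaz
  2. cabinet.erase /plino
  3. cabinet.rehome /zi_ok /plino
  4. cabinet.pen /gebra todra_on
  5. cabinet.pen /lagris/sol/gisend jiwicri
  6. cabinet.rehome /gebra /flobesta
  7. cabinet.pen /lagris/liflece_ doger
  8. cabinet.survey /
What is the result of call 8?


Calling cabinet.pen on p→/plino, c→grismaz, and see created.
I use cabinet.erase on p→/plino, and observe ok.
Then cabinet.rehome on s→/zi_ok, d→/plino: ok.
I try cabinet.pen on p→/gebra, c→todra_on: created.
I call cabinet.pen on p→/lagris/sol/gisend, c→jiwicri, → created.
Using cabinet.rehome on s→/gebra, d→/flobesta, and observe ok.
I use cabinet.pen on p→/lagris/liflece_, c→doger, → created.
I try cabinet.survey on p→/, → [flobesta, lagris/, plino].

Answer: [flobesta, lagris/, plino]


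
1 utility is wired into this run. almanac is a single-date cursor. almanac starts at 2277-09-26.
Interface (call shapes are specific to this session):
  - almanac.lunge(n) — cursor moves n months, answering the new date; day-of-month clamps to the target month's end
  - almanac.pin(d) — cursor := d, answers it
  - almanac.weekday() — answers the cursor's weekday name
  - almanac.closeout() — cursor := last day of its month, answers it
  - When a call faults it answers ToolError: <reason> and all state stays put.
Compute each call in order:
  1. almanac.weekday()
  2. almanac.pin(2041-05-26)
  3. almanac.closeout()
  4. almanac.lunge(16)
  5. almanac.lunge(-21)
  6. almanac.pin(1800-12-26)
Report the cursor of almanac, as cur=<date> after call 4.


Now I run almanac.weekday, giving Wednesday.
Calling almanac.pin on 2041-05-26: 2041-05-26.
Using almanac.closeout: 2041-05-31.
Then almanac.lunge on 16, — result: 2042-09-30.
Invoking almanac.lunge on -21, and get 2040-12-30.
Next I call almanac.pin on 1800-12-26: 1800-12-26.

Answer: cur=2042-09-30


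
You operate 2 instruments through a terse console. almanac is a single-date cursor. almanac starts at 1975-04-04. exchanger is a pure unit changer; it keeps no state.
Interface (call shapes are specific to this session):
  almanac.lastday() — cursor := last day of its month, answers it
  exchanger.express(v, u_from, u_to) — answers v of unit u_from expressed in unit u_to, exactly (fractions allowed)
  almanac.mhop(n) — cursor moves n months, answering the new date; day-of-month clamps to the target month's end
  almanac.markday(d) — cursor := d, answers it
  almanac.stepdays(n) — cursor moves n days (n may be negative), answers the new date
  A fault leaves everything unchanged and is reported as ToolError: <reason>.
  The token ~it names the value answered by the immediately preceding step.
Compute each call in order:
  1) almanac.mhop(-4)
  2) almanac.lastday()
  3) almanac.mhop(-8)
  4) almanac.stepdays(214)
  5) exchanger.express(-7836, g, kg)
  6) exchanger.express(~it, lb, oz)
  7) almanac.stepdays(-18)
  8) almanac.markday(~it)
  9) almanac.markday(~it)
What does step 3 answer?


Answer: 1974-04-30

Derivation:
$ almanac.mhop -4
:: 1974-12-04
$ almanac.lastday
:: 1974-12-31
$ almanac.mhop -8
:: 1974-04-30
$ almanac.stepdays 214
:: 1974-11-30
$ exchanger.express -7836 g kg
:: -1959/250
$ exchanger.express ~it lb oz
:: -15672/125
$ almanac.stepdays -18
:: 1974-11-12
$ almanac.markday ~it
:: 1974-11-12
$ almanac.markday ~it
:: 1974-11-12


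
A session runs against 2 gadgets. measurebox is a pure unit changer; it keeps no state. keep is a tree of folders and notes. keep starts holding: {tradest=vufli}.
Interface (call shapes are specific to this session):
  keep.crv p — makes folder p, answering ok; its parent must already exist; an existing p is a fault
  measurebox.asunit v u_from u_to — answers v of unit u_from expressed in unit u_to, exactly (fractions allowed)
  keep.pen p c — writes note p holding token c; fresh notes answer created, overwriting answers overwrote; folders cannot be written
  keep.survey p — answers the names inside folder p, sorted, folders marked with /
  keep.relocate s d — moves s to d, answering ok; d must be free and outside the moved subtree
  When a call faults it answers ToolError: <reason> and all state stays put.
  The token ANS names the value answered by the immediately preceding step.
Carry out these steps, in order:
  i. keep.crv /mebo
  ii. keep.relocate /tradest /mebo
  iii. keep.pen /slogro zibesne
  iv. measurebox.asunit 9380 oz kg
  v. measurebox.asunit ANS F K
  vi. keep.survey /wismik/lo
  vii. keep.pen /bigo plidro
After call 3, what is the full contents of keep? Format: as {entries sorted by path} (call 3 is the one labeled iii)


Answer: {mebo/, slogro=zibesne, tradest=vufli}

Derivation:
# crv(/mebo) == ok
# relocate(/tradest, /mebo) == ToolError: exists
# pen(/slogro, zibesne) == created
# asunit(9380, oz, kg) == 21273482153/80000000
# asunit(ANS, F, K) == 58047082153/144000000
# survey(/wismik/lo) == ToolError: not found
# pen(/bigo, plidro) == created


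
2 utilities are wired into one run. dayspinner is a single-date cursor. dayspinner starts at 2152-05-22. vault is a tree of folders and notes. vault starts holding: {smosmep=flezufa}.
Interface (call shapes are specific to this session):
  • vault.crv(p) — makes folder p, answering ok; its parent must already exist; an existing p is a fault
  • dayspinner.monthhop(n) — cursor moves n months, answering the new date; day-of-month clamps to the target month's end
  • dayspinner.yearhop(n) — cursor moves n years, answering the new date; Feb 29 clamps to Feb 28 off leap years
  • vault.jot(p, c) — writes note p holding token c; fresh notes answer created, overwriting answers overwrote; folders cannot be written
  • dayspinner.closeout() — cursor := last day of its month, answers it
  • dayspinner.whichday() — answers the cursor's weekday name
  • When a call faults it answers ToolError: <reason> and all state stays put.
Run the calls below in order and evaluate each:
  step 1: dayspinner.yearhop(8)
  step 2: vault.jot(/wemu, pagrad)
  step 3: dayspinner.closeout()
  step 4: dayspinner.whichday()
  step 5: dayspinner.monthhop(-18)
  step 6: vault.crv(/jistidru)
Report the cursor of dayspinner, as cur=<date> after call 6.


~$ dayspinner.yearhop n=8
[out] 2160-05-22
~$ vault.jot p=/wemu c=pagrad
[out] created
~$ dayspinner.closeout
[out] 2160-05-31
~$ dayspinner.whichday
[out] Saturday
~$ dayspinner.monthhop n=-18
[out] 2158-11-30
~$ vault.crv p=/jistidru
[out] ok

Answer: cur=2158-11-30


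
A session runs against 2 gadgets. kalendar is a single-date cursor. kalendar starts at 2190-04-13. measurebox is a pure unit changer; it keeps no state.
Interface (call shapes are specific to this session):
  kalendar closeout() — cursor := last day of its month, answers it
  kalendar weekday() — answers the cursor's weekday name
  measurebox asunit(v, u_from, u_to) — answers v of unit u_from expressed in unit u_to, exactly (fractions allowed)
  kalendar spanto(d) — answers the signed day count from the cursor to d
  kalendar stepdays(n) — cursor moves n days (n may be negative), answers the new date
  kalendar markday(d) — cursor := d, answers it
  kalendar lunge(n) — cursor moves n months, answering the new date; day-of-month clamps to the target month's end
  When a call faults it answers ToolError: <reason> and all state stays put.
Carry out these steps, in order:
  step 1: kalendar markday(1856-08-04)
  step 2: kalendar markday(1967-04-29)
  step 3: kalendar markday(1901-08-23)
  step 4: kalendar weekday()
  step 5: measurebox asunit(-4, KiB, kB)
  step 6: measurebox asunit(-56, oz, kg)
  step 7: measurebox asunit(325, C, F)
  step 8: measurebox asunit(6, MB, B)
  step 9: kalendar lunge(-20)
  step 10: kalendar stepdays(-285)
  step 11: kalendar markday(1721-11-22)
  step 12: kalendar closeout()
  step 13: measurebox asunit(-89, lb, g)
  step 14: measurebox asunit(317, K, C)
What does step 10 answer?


$ kalendar markday 1856-08-04
= 1856-08-04
$ kalendar markday 1967-04-29
= 1967-04-29
$ kalendar markday 1901-08-23
= 1901-08-23
$ kalendar weekday
= Friday
$ measurebox asunit -4 KiB kB
= -512/125
$ measurebox asunit -56 oz kg
= -317514659/200000000
$ measurebox asunit 325 C F
= 617
$ measurebox asunit 6 MB B
= 6000000
$ kalendar lunge -20
= 1899-12-23
$ kalendar stepdays -285
= 1899-03-13
$ kalendar markday 1721-11-22
= 1721-11-22
$ kalendar closeout
= 1721-11-30
$ measurebox asunit -89 lb g
= -4036972093/100000
$ measurebox asunit 317 K C
= 877/20

Answer: 1899-03-13


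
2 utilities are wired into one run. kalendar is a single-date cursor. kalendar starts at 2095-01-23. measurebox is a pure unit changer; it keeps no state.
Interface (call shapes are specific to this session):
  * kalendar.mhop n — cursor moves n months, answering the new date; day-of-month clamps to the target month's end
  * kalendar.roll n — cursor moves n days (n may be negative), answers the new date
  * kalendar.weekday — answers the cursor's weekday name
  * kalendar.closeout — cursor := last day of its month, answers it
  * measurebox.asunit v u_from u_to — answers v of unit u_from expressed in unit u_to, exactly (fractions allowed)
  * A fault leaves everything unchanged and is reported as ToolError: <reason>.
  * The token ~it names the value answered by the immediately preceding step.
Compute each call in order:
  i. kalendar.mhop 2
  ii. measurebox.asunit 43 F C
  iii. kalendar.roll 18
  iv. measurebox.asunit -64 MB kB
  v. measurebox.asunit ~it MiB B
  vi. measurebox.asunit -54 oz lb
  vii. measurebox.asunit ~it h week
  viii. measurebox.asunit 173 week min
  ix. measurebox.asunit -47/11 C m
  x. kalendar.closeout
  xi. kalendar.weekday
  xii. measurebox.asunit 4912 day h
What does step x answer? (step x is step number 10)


Answer: 2095-04-30

Derivation:
! mhop(n→2) => 2095-03-23
! asunit(v→43, u_from→F, u_to→C) => 55/9
! roll(n→18) => 2095-04-10
! asunit(v→-64, u_from→MB, u_to→kB) => -64000
! asunit(v→~it, u_from→MiB, u_to→B) => -67108864000
! asunit(v→-54, u_from→oz, u_to→lb) => -27/8
! asunit(v→~it, u_from→h, u_to→week) => -9/448
! asunit(v→173, u_from→week, u_to→min) => 1743840
! asunit(v→-47/11, u_from→C, u_to→m) => ToolError: incompatible units
! closeout() => 2095-04-30
! weekday() => Saturday
! asunit(v→4912, u_from→day, u_to→h) => 117888


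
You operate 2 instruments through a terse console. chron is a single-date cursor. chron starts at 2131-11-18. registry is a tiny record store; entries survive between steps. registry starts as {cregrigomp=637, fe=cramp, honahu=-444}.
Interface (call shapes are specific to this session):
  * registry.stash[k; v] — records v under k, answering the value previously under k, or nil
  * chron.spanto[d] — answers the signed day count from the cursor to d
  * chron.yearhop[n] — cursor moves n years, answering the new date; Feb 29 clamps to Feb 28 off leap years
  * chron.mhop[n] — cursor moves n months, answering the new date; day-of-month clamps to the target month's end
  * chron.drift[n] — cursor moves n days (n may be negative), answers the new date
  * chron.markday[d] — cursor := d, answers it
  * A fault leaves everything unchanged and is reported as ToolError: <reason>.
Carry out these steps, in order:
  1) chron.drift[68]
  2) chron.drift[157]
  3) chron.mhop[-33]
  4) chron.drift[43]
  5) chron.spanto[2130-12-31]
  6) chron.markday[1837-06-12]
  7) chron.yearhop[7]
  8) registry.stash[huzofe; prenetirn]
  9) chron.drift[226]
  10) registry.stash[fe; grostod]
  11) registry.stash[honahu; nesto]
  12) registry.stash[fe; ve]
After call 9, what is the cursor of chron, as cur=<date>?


Answer: cur=1845-01-24

Derivation:
[in] drift n=68
:: 2132-01-25
[in] drift n=157
:: 2132-06-30
[in] mhop n=-33
:: 2129-09-30
[in] drift n=43
:: 2129-11-12
[in] spanto d=2130-12-31
:: 414
[in] markday d=1837-06-12
:: 1837-06-12
[in] yearhop n=7
:: 1844-06-12
[in] stash k=huzofe v=prenetirn
:: nil
[in] drift n=226
:: 1845-01-24
[in] stash k=fe v=grostod
:: cramp
[in] stash k=honahu v=nesto
:: -444
[in] stash k=fe v=ve
:: grostod


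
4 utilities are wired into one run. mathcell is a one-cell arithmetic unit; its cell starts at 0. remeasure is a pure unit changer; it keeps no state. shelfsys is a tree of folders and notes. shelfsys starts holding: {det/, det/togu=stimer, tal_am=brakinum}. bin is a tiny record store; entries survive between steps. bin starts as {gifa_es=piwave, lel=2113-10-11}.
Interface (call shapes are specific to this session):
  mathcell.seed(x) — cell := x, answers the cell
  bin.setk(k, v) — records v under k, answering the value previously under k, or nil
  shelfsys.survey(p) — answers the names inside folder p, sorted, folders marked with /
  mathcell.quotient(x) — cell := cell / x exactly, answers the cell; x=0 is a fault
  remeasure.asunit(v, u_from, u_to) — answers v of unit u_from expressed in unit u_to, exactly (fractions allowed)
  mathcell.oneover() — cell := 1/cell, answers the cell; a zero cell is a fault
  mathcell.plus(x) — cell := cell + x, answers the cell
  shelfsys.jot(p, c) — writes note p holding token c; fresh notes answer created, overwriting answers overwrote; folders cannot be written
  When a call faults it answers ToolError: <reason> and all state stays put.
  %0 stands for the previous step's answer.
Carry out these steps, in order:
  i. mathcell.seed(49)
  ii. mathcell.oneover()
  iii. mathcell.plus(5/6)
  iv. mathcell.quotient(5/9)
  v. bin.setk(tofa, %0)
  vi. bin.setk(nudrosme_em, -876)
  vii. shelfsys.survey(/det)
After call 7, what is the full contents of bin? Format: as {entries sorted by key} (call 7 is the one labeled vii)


Do: mathcell.seed[x: 49]
See: 49
Do: mathcell.oneover[]
See: 1/49
Do: mathcell.plus[x: 5/6]
See: 251/294
Do: mathcell.quotient[x: 5/9]
See: 753/490
Do: bin.setk[k: tofa; v: %0]
See: nil
Do: bin.setk[k: nudrosme_em; v: -876]
See: nil
Do: shelfsys.survey[p: /det]
See: [togu]

Answer: {gifa_es=piwave, lel=2113-10-11, nudrosme_em=-876, tofa=753/490}


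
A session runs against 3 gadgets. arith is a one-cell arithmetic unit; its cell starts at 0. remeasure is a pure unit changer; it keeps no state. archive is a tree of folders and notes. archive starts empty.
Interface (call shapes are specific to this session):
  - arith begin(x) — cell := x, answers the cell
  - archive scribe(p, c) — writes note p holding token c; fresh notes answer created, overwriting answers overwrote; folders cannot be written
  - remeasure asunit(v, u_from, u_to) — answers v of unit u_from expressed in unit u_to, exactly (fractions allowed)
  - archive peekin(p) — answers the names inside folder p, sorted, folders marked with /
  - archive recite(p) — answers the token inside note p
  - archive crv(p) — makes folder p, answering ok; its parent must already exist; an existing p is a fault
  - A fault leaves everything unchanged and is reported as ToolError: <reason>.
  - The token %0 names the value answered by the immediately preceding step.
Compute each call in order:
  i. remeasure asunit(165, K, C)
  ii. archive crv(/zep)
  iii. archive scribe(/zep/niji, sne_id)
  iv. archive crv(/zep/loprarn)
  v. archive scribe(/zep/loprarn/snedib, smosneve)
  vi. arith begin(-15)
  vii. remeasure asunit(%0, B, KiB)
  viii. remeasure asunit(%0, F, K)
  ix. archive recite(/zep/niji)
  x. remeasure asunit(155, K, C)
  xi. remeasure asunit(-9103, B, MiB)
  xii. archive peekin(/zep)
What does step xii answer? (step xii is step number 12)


~$ remeasure asunit v→165 u_from→K u_to→C
:: -2163/20
~$ archive crv p→/zep
:: ok
~$ archive scribe p→/zep/niji c→sne_id
:: created
~$ archive crv p→/zep/loprarn
:: ok
~$ archive scribe p→/zep/loprarn/snedib c→smosneve
:: created
~$ arith begin x→-15
:: -15
~$ remeasure asunit v→%0 u_from→B u_to→KiB
:: -15/1024
~$ remeasure asunit v→%0 u_from→F u_to→K
:: 11767177/46080
~$ archive recite p→/zep/niji
:: sne_id
~$ remeasure asunit v→155 u_from→K u_to→C
:: -2363/20
~$ remeasure asunit v→-9103 u_from→B u_to→MiB
:: -9103/1048576
~$ archive peekin p→/zep
:: [loprarn/, niji]

Answer: [loprarn/, niji]


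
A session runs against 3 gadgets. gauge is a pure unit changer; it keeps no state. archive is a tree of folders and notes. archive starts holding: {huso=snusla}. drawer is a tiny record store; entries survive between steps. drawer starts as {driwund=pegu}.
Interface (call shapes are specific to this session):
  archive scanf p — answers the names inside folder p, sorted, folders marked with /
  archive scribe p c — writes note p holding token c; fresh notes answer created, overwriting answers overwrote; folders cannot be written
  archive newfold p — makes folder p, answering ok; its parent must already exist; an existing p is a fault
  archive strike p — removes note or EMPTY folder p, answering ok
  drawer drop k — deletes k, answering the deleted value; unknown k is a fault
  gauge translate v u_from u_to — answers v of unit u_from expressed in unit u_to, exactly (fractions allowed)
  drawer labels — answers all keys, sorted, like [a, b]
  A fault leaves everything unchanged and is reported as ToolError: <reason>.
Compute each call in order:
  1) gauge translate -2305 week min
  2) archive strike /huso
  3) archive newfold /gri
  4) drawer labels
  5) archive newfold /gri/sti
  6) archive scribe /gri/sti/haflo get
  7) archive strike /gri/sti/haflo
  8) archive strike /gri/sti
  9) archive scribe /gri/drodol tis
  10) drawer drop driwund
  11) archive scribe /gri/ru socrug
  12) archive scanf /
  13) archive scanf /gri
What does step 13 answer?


·→ gauge translate(-2305, week, min)
·← -23234400
·→ archive strike(/huso)
·← ok
·→ archive newfold(/gri)
·← ok
·→ drawer labels()
·← [driwund]
·→ archive newfold(/gri/sti)
·← ok
·→ archive scribe(/gri/sti/haflo, get)
·← created
·→ archive strike(/gri/sti/haflo)
·← ok
·→ archive strike(/gri/sti)
·← ok
·→ archive scribe(/gri/drodol, tis)
·← created
·→ drawer drop(driwund)
·← pegu
·→ archive scribe(/gri/ru, socrug)
·← created
·→ archive scanf(/)
·← [gri/]
·→ archive scanf(/gri)
·← [drodol, ru]

Answer: [drodol, ru]


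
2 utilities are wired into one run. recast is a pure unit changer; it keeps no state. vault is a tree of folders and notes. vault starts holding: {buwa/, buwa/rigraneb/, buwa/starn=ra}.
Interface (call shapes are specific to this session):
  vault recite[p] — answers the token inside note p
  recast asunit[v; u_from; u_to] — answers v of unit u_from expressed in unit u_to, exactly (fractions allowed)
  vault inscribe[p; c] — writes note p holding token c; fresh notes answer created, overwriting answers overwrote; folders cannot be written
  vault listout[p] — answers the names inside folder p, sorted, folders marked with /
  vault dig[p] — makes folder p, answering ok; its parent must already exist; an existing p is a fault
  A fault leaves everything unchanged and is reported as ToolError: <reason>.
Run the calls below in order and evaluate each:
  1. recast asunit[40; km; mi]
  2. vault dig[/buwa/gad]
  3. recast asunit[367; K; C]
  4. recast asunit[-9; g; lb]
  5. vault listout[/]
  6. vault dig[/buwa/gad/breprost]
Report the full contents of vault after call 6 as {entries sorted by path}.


% recast asunit v='40' u_from='km' u_to='mi'
[out] 312500/12573
% vault dig p='/buwa/gad'
[out] ok
% recast asunit v='367' u_from='K' u_to='C'
[out] 1877/20
% recast asunit v='-9' u_from='g' u_to='lb'
[out] -900000/45359237
% vault listout p='/'
[out] [buwa/]
% vault dig p='/buwa/gad/breprost'
[out] ok

Answer: {buwa/, buwa/gad/, buwa/gad/breprost/, buwa/rigraneb/, buwa/starn=ra}
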